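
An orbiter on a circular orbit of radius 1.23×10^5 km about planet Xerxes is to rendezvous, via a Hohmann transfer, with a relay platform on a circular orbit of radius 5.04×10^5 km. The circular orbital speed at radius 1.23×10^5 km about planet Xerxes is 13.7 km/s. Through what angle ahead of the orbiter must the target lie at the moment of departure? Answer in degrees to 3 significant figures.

From the circular-orbit relation v² = μ/r at r = 1.23×10^5 km: μ = v²r = (13.7)² × 1.23×10^5 = 2.30859×10^7 km³/s².
Transfer-ellipse semi-major axis a_t = (r₁ + r₂)/2 = (1.230×10^5 + 5.040×10^5)/2 = 3.135×10^5 km.
The half-period of the transfer ellipse is t = π√(a_t³/μ) = 1.14771×10^5 s.
The target's mean motion on its circular orbit is ω₂ = √(μ/r₂³) = 1.34285×10^-5 rad/s.
Angle swept by the target during transfer: ω₂·t = 1.5412 rad = 88.30°.
The orbiter traverses 180° on the transfer ellipse, so the target must lead by 180° − 88.30° = 91.7°.

φ = 91.7°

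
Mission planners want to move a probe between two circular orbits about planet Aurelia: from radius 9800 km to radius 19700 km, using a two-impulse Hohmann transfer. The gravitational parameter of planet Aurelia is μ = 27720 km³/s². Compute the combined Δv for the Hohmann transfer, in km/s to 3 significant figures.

Transfer-ellipse semi-major axis a_t = (r₁ + r₂)/2 = (9800 + 19700)/2 = 14750 km.
At r₁ the circular-orbit speed is v₁ = √(μ/r₁) = 1.68184 km/s.
Transfer-orbit speed at r₁ (v² = μ(2/r − 1/a)): v_p = √[μ(2/r₁ − 1/a_t)] = 1.94366 km/s.
First burn Δv₁ = |v_p − v₁| = 0.2618 km/s.
At r₂, v₂ = √(μ/r₂) = 1.1862 km/s.
Transfer-orbit speed at r₂: v_a = √[μ(2/r₂ − 1/a_t)] = 0.96690 km/s.
Second burn Δv₂ = |v₂ − v_a| = 0.2193 km/s.
Δv = Δv₁ + Δv₂ = 0.2618 + 0.2193 = 0.4811 km/s.

Δv = 0.481 km/s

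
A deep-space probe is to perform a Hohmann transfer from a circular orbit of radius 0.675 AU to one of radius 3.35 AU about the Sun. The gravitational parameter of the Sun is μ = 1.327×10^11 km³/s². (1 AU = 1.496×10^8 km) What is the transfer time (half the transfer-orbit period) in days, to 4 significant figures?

t = 521.4 days

In km: r₁ = 0.675 × 1.496×10^8 = 1.0098×10^8 km; r₂ = 3.35 × 1.496×10^8 = 5.0116×10^8 km.
Semi-major axis of the transfer orbit: a_t = (1.0098×10^8 + 5.0116×10^8)/2 = 3.0107×10^8 km.
Transfer time t = π√(a_t³/μ) = π√((3.0107×10^8)³ / 1.327×10^11) = 4.505×10^7 s.
Converting: 4.505×10^7 s ÷ 86400 s/day = 521.4 days.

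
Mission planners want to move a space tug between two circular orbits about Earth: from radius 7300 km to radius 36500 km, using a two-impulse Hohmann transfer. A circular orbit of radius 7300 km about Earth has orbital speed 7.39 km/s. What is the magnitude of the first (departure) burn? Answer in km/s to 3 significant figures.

From the circular-orbit relation v² = μ/r at r = 7300 km: μ = v²r = (7.39)² × 7300 = 3.98668×10^5 km³/s².
The Hohmann ellipse has a_t = (r₁ + r₂)/2 = 21900 km.
On the circular orbit at r = 7300 km, v_c = √(μ/r) = 7.390 km/s.
Transfer-orbit speed at the same r (vis-viva, a = a_t): v_t = √[μ(2/r − 1/a_t)] = 9.540 km/s.
Δv₁ = |v_t − v_c| = |9.540 − 7.390| = 2.150 km/s.

Δv₁ = 2.15 km/s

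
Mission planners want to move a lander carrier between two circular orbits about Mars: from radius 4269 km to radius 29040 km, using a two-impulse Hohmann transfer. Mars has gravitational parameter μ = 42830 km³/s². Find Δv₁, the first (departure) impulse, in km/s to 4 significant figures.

The Hohmann ellipse has a_t = (r₁ + r₂)/2 = 16654.5 km.
Circular speed at r = 4269 km: v_c = √(μ/r) = 3.1675 km/s.
Vis-viva on the transfer ellipse at r = 4269 km gives v_t = √[μ(2/r − 1/a_t)] = 4.1826 km/s.
Δv₁ = |v_t − v_c| = |4.1826 − 3.1675| = 1.015 km/s.

Δv₁ = 1.015 km/s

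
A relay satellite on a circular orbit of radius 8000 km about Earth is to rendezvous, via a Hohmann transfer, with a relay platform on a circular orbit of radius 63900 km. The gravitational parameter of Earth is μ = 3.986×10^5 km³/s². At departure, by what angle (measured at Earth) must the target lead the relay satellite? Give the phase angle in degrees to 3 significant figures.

φ = 104°

The Hohmann ellipse has a_t = (r₁ + r₂)/2 = 35950 km.
Transfer time t = π√(a_t³/μ) = 33918 s.
Target angular speed ω₂ = √(μ/r₂³) = 3.9086×10^-5 rad/s.
Angle swept by the target during transfer: ω₂·t = 1.3257 rad = 75.96°.
Arrival is 180° from departure on the ellipse, so φ = 180° − 75.96° = 104°.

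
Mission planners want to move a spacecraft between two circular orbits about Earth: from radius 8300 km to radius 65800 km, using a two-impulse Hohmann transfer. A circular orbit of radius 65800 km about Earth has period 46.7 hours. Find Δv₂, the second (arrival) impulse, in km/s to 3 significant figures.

Δv₂ = 1.30 km/s

From Kepler's third law T² = 4π²r³/μ at r = 65800 km, T = 46.7 hours = 46.7 × 3600 s = 1.6812×10^5 s: μ = 4π²r³/T² = 3.97923×10^5 km³/s².
Transfer-ellipse semi-major axis a_t = (r₁ + r₂)/2 = (8300 + 65800)/2 = 37050 km.
Circular speed at r = 65800 km: v_c = √(μ/r) = 2.459 km/s.
Transfer-orbit speed at the same r (vis-viva, a = a_t): v_t = √[μ(2/r − 1/a_t)] = 1.164 km/s.
Δv₂ = |v_t − v_c| = |1.164 − 2.459| = 1.295 km/s.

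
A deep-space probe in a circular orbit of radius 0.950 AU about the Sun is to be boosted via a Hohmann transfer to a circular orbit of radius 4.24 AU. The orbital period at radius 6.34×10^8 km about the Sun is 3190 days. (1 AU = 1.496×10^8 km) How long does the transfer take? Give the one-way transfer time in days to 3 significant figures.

t = 764 days

From Kepler's third law T² = 4π²r³/μ at r = 6.34×10^8 km, T = 3190 days = 3190 × 86400 s = 2.75616×10^8 s: μ = 4π²r³/T² = 1.32440×10^11 km³/s².
In km: r₁ = 0.950 × 1.496×10^8 = 1.4212×10^8 km; r₂ = 4.24 × 1.496×10^8 = 6.34304×10^8 km.
Transfer-ellipse semi-major axis a_t = (r₁ + r₂)/2 = (1.4212×10^8 + 6.34304×10^8)/2 = 3.88212×10^8 km.
By Kepler's third law the transfer-orbit period is T = 2π√(a_t³/μ), so t = T/2 = 6.603×10^7 s.
Converting: 6.603×10^7 s ÷ 86400 s/day = 764 days.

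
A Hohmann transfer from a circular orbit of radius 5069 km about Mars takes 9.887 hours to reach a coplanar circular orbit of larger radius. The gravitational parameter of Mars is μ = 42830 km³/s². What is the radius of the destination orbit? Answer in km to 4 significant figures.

Transfer time t = 9.887 hours = 35593.2 s, and t = π√(a_t³/μ).
So a_t = (μ t²/π²)^(1/3) = (42830 × (35593.2)² / π²)^(1/3) = 17649 km.
Since a_t = (r₁ + r₂)/2, r₂ = 2a_t − r₁ = 2×17649 − 5069 = 30229 km.

r₂ = 30230 km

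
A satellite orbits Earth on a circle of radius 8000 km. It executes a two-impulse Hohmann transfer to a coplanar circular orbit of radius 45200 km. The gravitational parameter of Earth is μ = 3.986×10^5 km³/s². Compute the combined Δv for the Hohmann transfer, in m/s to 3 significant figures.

Transfer-ellipse semi-major axis a_t = (r₁ + r₂)/2 = (8000 + 45200)/2 = 26600 km.
Circular speed at r₁: v₁ = √(μ/r₁) = √(3.986×10^5/8000) = 7.0587 km/s.
Transfer-orbit speed at r₁ (v² = μ(2/r − 1/a)): v_p = √[μ(2/r₁ − 1/a_t)] = 9.2014 km/s.
First burn Δv₁ = |v_p − v₁| = 2.143 km/s.
Circular speed at r₂: v₂ = √(μ/r₂) = 2.970 km/s.
Transfer-orbit speed at r₂: v_a = √[μ(2/r₂ − 1/a_t)] = 1.629 km/s.
Second burn Δv₂ = |v₂ − v_a| = 1.341 km/s.
Total Δv = Δv₁ + Δv₂ = 3.484 km/s.

Δv = 3480 m/s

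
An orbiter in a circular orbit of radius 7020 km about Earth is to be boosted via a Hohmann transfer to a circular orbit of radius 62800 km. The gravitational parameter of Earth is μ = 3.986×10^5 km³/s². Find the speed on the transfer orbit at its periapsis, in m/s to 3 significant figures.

The Hohmann ellipse has a_t = (r₁ + r₂)/2 = 34910 km.
At periapsis, r = 7020 km.
Vis-viva: v = √[μ(2/r − 1/a_t)] = √[3.986×10^5 × (2/7020 − 1/34910)] = 10.11 km/s.

v = 10100 m/s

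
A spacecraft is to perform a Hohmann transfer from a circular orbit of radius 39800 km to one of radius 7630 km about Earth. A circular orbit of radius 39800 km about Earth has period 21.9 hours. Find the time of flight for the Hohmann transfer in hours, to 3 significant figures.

t = 5.04 hours

From Kepler's third law T² = 4π²r³/μ at r = 39800 km, T = 21.9 hours = 21.9 × 3600 s = 78840 s: μ = 4π²r³/T² = 4.00420×10^5 km³/s².
Semi-major axis of the transfer orbit: a_t = (39800 + 7630)/2 = 23715 km.
Half the transfer-orbit period gives t = π√(a_t³/μ) = 18130 s.
Converting: 18130 s ÷ 3600 s/hour = 5.04 hours.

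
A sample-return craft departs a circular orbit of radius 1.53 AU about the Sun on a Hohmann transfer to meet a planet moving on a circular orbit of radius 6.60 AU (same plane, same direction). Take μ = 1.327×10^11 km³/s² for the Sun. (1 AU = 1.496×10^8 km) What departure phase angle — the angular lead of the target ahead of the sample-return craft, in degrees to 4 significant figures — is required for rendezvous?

In km: r₁ = 1.53 × 1.496×10^8 = 2.28888×10^8 km; r₂ = 6.60 × 1.496×10^8 = 9.8736×10^8 km.
Semi-major axis of the transfer orbit: a_t = (2.28888×10^8 + 9.8736×10^8)/2 = 6.08124×10^8 km.
The half-period of the transfer ellipse is t = π√(a_t³/μ) = 1.293310×10^8 s.
Target angular speed ω₂ = √(μ/r₂³) = 1.174146×10^-8 rad/s.
Angle swept by the target during transfer: ω₂·t = 1.51853 rad = 87.01°.
Arrival is 180° from departure on the ellipse, so φ = 180° − 87.01° = 92.99°.

φ = 92.99°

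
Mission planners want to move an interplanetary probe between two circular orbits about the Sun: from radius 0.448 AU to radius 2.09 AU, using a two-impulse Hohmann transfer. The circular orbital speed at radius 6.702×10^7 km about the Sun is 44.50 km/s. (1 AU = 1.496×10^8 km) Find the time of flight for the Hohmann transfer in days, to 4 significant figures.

From the circular-orbit relation v² = μ/r at r = 6.702×10^7 km: μ = v²r = (44.50)² × 6.702×10^7 = 1.32716×10^11 km³/s².
In km: r₁ = 0.448 × 1.496×10^8 = 6.70208×10^7 km; r₂ = 2.09 × 1.496×10^8 = 3.12664×10^8 km.
The Hohmann ellipse has a_t = (r₁ + r₂)/2 = 1.898424×10^8 km.
By Kepler's third law the transfer-orbit period is T = 2π√(a_t³/μ), so t = T/2 = 2.256×10^7 s.
Converting: 2.256×10^7 s ÷ 86400 s/day = 261.1 days.

t = 261.1 days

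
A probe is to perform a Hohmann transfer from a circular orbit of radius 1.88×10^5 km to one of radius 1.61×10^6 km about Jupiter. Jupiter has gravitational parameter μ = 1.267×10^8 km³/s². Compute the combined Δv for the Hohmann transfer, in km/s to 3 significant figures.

The Hohmann ellipse has a_t = (r₁ + r₂)/2 = 8.990×10^5 km.
Circular speed at r₁: v₁ = √(μ/r₁) = √(1.267×10^8/1.880×10^5) = 25.96028 km/s.
On the transfer ellipse at r₁, v² = μ(2/r − 1/a) gives v_p = √[μ(2/r₁ − 1/a_t)] = 34.74101 km/s.
First burn Δv₁ = |v_p − v₁| = 8.78073 km/s.
Circular speed at r₂: v₂ = √(μ/r₂) = 8.871057 km/s.
Transfer-orbit speed at r₂: v_a = √[μ(2/r₂ − 1/a_t)] = 4.056715 km/s.
Second burn Δv₂ = |v₂ − v_a| = 4.81434 km/s.
Δv = Δv₁ + Δv₂ = 8.78073 + 4.81434 = 13.60 km/s.

Δv = 13.6 km/s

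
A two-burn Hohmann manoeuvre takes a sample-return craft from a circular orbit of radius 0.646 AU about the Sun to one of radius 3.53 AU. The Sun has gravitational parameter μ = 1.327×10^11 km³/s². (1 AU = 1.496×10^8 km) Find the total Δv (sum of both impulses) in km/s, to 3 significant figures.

Δv = 18.2 km/s

In km: r₁ = 0.646 × 1.496×10^8 = 9.66416×10^7 km; r₂ = 3.53 × 1.496×10^8 = 5.28088×10^8 km.
Semi-major axis of the transfer orbit: a_t = (9.66416×10^7 + 5.28088×10^8)/2 = 3.123648×10^8 km.
Circular speed at r₁: v₁ = √(μ/r₁) = √(1.327×10^11/9.66416×10^7) = 37.056 km/s.
On the transfer ellipse at r₁, vis-viva gives v_p = √[μ(2/r₁ − 1/a_t)] = 48.181 km/s.
First burn Δv₁ = |v_p − v₁| = 11.125 km/s.
At r₂, v₂ = √(μ/r₂) = 15.852 km/s.
Transfer-orbit speed at r₂: v_a = √[μ(2/r₂ − 1/a_t)] = 8.8173 km/s.
Second burn Δv₂ = |v₂ − v_a| = 7.0347 km/s.
Total Δv = Δv₁ + Δv₂ = 18.16 km/s.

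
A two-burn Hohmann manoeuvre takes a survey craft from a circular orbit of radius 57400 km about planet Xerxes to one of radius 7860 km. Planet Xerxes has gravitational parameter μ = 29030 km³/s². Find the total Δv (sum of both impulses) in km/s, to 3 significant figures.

Semi-major axis of the transfer orbit: a_t = (57400 + 7860)/2 = 32630 km.
At r₁ the circular-orbit speed is v₁ = √(μ/r₁) = 0.71116 km/s.
On the transfer ellipse at r₁, vis-viva gives v_a = √[μ(2/r₁ − 1/a_t)] = 0.34904 km/s.
First burn Δv₁ = |v_a − v₁| = 0.3621 km/s.
At r₂, v₂ = √(μ/r₂) = 1.9218 km/s.
Transfer-orbit speed at r₂: v_p = √[μ(2/r₂ − 1/a_t)] = 2.5489 km/s.
Second burn Δv₂ = |v₂ − v_p| = 0.6271 km/s.
Δv = Δv₁ + Δv₂ = 0.3621 + 0.6271 = 0.9892 km/s.

Δv = 0.989 km/s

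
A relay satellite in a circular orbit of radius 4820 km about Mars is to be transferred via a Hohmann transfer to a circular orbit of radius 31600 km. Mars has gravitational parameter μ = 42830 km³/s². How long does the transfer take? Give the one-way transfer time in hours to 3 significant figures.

t = 10.4 hours

Semi-major axis of the transfer orbit: a_t = (4820 + 31600)/2 = 18210 km.
Transfer time t = π√(a_t³/μ) = π√((18210)³ / 42830) = 37300 s.
Converting: 37300 s ÷ 3600 s/hour = 10.4 hours.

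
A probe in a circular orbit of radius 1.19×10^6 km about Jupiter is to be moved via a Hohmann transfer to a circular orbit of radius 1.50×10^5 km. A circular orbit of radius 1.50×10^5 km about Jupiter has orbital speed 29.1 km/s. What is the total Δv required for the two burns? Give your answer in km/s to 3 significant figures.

Δv = 15.1 km/s

From the circular-orbit relation v² = μ/r at r = 1.50×10^5 km: μ = v²r = (29.1)² × 1.50×10^5 = 1.27022×10^8 km³/s².
The Hohmann ellipse has a_t = (r₁ + r₂)/2 = 6.700×10^5 km.
Circular speed at r₁: v₁ = √(μ/r₁) = √(1.27022×10^8/1.190×10^6) = 10.331542 km/s.
Transfer-orbit speed at r₁ (v² = μ(2/r − 1/a)): v_a = √[μ(2/r₁ − 1/a_t)] = 4.8884746 km/s.
First burn Δv₁ = |v_a − v₁| = 5.44307 km/s.
Circular speed at r₂: v₂ = √(μ/r₂) = 29.1000 km/s.
Transfer-orbit speed at r₂: v_p = √[μ(2/r₂ − 1/a_t)] = 38.7819 km/s.
Second burn Δv₂ = |v₂ − v_p| = 9.68190 km/s.
Total Δv = Δv₁ + Δv₂ = 15.12 km/s.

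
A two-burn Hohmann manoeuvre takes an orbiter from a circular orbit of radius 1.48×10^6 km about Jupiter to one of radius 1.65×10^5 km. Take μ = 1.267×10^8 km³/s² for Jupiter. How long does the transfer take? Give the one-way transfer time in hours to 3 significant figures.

Semi-major axis of the transfer orbit: a_t = (1.480×10^6 + 1.650×10^5)/2 = 8.225×10^5 km.
By Kepler's third law the transfer-orbit period is T = 2π√(a_t³/μ), so t = T/2 = 2.082×10^5 s.
Converting: 2.082×10^5 s ÷ 3600 s/hour = 57.8 hours.

t = 57.8 hours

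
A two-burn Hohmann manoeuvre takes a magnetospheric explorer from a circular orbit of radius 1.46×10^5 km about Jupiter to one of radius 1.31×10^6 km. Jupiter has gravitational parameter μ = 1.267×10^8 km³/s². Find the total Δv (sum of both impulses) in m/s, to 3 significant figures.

Δv = 15500 m/s

Transfer-ellipse semi-major axis a_t = (r₁ + r₂)/2 = (1.460×10^5 + 1.310×10^6)/2 = 7.280×10^5 km.
Circular speed at r₁: v₁ = √(μ/r₁) = √(1.267×10^8/1.460×10^5) = 29.46 km/s.
On the transfer ellipse at r₁, vis-viva gives v_p = √[μ(2/r₁ − 1/a_t)] = 39.52 km/s.
First burn Δv₁ = |v_p − v₁| = 10.06 km/s.
At r₂, v₂ = √(μ/r₂) = 9.8345 km/s.
Transfer-orbit speed at r₂: v_a = √[μ(2/r₂ − 1/a_t)] = 4.4042 km/s.
Second burn Δv₂ = |v₂ − v_a| = 5.430 km/s.
Δv = Δv₁ + Δv₂ = 10.06 + 5.430 = 15.49 km/s.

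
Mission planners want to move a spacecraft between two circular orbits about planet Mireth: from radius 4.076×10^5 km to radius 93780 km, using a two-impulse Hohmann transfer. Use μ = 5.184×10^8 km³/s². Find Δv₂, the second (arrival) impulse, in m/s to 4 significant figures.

Δv₂ = 20450 m/s

Semi-major axis of the transfer orbit: a_t = (4.076×10^5 + 93780)/2 = 2.5069×10^5 km.
On the circular orbit at r = 93780 km, v_c = √(μ/r) = 74.35 km/s.
Vis-viva on the transfer ellipse at r = 93780 km gives v_t = √[μ(2/r − 1/a_t)] = 94.80 km/s.
Δv₂ = |v_t − v_c| = |94.80 − 74.35| = 20.45 km/s.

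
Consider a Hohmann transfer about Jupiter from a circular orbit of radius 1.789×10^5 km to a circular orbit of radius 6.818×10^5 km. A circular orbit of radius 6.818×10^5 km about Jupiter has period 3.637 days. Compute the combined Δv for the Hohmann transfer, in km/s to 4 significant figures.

From Kepler's third law T² = 4π²r³/μ at r = 6.818×10^5 km, T = 3.637 days = 3.637 × 86400 s = 3.142368×10^5 s: μ = 4π²r³/T² = 1.26712×10^8 km³/s².
Transfer-ellipse semi-major axis a_t = (r₁ + r₂)/2 = (1.789×10^5 + 6.818×10^5)/2 = 4.3035×10^5 km.
At r₁ the circular-orbit speed is v₁ = √(μ/r₁) = 26.61357 km/s.
Transfer-orbit speed at r₁ (v² = μ(2/r − 1/a)): v_p = √[μ(2/r₁ − 1/a_t)] = 33.49814 km/s.
First burn Δv₁ = |v_p − v₁| = 6.885 km/s.
Circular speed at r₂: v₂ = √(μ/r₂) = 13.633 km/s.
Transfer-orbit speed at r₂: v_a = √[μ(2/r₂ − 1/a_t)] = 8.7897 km/s.
Second burn Δv₂ = |v₂ − v_a| = 4.843 km/s.
Δv = Δv₁ + Δv₂ = 6.885 + 4.843 = 11.73 km/s.

Δv = 11.73 km/s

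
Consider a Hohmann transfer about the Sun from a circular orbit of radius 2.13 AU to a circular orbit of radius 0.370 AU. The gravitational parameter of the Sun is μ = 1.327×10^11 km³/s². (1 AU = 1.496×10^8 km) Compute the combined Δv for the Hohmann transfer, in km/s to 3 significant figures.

Δv = 24.3 km/s

In km: r₁ = 2.13 × 1.496×10^8 = 3.18648×10^8 km; r₂ = 0.370 × 1.496×10^8 = 5.5352×10^7 km.
Semi-major axis of the transfer orbit: a_t = (3.18648×10^8 + 5.5352×10^7)/2 = 1.870×10^8 km.
Circular speed at r₁: v₁ = √(μ/r₁) = √(1.327×10^11/3.18648×10^8) = 20.4070 km/s.
On the transfer ellipse at r₁, v² = μ(2/r − 1/a) gives v_a = √[μ(2/r₁ − 1/a_t)] = 11.1026 km/s.
First burn Δv₁ = |v_a − v₁| = 9.3044 km/s.
At r₂, v₂ = √(μ/r₂) = 48.963 km/s.
Transfer-orbit speed at r₂: v_p = √[μ(2/r₂ − 1/a_t)] = 63.915 km/s.
Second burn Δv₂ = |v₂ − v_p| = 14.952 km/s.
Total Δv = Δv₁ + Δv₂ = 24.26 km/s.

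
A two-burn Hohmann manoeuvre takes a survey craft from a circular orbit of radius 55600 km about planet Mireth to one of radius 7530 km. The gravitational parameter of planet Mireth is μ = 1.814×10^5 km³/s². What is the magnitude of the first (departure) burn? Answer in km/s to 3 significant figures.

Transfer-ellipse semi-major axis a_t = (r₁ + r₂)/2 = (55600 + 7530)/2 = 31565 km.
On the circular orbit at r = 55600 km, v_c = √(μ/r) = 1.80626 km/s.
Vis-viva on the transfer ellipse at r = 55600 km gives v_t = √[μ(2/r − 1/a_t)] = 0.882218 km/s.
Δv₁ = |v_t − v_c| = |0.882218 − 1.80626| = 0.9240 km/s.

Δv₁ = 0.924 km/s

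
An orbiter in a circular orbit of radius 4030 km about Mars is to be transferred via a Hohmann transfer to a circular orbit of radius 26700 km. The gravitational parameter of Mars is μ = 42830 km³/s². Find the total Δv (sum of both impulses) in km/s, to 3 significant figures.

Δv = 1.66 km/s

The Hohmann ellipse has a_t = (r₁ + r₂)/2 = 15365 km.
At r₁ the circular-orbit speed is v₁ = √(μ/r₁) = 3.260 km/s.
Transfer-orbit speed at r₁ (vis-viva): v_p = √[μ(2/r₁ − 1/a_t)] = 4.297 km/s.
First burn Δv₁ = |v_p − v₁| = 1.037 km/s.
At r₂, v₂ = √(μ/r₂) = 1.2665 km/s.
Transfer-orbit speed at r₂: v_a = √[μ(2/r₂ − 1/a_t)] = 0.64864 km/s.
Second burn Δv₂ = |v₂ − v_a| = 0.6179 km/s.
Δv = Δv₁ + Δv₂ = 1.037 + 0.6179 = 1.655 km/s.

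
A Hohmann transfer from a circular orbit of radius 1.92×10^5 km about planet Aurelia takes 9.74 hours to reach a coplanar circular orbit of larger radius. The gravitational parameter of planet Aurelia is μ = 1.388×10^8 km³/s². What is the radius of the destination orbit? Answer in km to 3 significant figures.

Transfer time t = 9.74 hours = 35064 s, and t = π√(a_t³/μ).
So a_t = (μ t²/π²)^(1/3) = (1.388×10^8 × (35064)² / π²)^(1/3) = 2.5859×10^5 km.
Since a_t = (r₁ + r₂)/2, r₂ = 2a_t − r₁ = 2×2.5859×10^5 − 1.920×10^5 = 3.2518×10^5 km.

r₂ = 3.25×10^5 km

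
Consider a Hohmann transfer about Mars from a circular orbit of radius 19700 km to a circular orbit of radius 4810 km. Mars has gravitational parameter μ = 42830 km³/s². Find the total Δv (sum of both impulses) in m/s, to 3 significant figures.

Transfer-ellipse semi-major axis a_t = (r₁ + r₂)/2 = (19700 + 4810)/2 = 12255 km.
Circular speed at r₁: v₁ = √(μ/r₁) = √(42830/19700) = 1.4745 km/s.
On the transfer ellipse at r₁, vis-viva equation gives v_a = √[μ(2/r₁ − 1/a_t)] = 0.92376 km/s.
First burn Δv₁ = |v_a − v₁| = 0.5507 km/s.
At r₂, v₂ = √(μ/r₂) = 2.98402 km/s.
Transfer-orbit speed at r₂: v_p = √[μ(2/r₂ − 1/a_t)] = 3.78336 km/s.
Second burn Δv₂ = |v₂ − v_p| = 0.7993 km/s.
Δv = Δv₁ + Δv₂ = 0.5507 + 0.7993 = 1.350 km/s.

Δv = 1350 m/s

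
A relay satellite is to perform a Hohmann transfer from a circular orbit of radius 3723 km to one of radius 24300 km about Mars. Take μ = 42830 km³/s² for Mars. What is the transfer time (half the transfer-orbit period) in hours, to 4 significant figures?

t = 6.994 hours

Transfer-ellipse semi-major axis a_t = (r₁ + r₂)/2 = (3723 + 24300)/2 = 14011.5 km.
Half the transfer-orbit period gives t = π√(a_t³/μ) = 25180 s.
Converting: 25180 s ÷ 3600 s/hour = 6.994 hours.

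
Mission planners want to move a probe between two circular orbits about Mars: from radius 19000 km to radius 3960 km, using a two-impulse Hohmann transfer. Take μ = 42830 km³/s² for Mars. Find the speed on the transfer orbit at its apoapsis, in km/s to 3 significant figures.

v = 0.882 km/s

Semi-major axis of the transfer orbit: a_t = (19000 + 3960)/2 = 11480 km.
At apoapsis, r = 19000 km.
Applying v² = μ(2/r − 1/a_t): v = 0.8818 km/s.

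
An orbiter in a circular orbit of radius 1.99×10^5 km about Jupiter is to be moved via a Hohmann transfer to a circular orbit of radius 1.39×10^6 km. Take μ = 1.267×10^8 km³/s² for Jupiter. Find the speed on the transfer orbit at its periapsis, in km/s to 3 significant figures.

Semi-major axis of the transfer orbit: a_t = (1.990×10^5 + 1.390×10^6)/2 = 7.945×10^5 km.
The periapsis of the transfer ellipse is at r = 1.990×10^5 km.
Vis-viva: v = √[μ(2/r − 1/a_t)] = √[1.267×10^8 × (2/1.990×10^5 − 1/7.945×10^5)] = 33.38 km/s.

v = 33.4 km/s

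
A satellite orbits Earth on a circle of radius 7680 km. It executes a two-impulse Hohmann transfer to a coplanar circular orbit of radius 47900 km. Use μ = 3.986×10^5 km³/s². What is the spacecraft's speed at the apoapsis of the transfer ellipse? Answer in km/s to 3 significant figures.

Transfer-ellipse semi-major axis a_t = (r₁ + r₂)/2 = (7680 + 47900)/2 = 27790 km.
The apoapsis of the transfer ellipse is at r = 47900 km.
From the vis-viva equation, v = √[μ(2/r − 1/a_t)] = 1.516 km/s.

v = 1.52 km/s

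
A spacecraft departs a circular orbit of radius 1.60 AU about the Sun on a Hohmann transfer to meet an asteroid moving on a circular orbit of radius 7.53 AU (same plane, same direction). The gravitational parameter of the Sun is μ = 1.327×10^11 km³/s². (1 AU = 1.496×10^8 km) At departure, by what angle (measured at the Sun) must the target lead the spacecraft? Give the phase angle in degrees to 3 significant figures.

In km: r₁ = 1.60 × 1.496×10^8 = 2.3936×10^8 km; r₂ = 7.53 × 1.496×10^8 = 1.126488×10^9 km.
The Hohmann ellipse has a_t = (r₁ + r₂)/2 = 6.82924×10^8 km.
Transfer time t = π√(a_t³/μ) = 1.539×10^8 s.
The target's mean motion on its circular orbit is ω₂ = √(μ/r₂³) = 9.635×10^-9 rad/s.
Angle swept by the target during transfer: ω₂·t = 1.483 rad = 84.97°.
The spacecraft traverses 180° on the transfer ellipse, so the target must lead by 180° − 84.97° = 95.0°.

φ = 95.0°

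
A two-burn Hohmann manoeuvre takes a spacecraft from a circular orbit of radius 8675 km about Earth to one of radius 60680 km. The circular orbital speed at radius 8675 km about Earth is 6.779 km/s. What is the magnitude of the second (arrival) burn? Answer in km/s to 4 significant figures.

From the circular-orbit relation v² = μ/r at r = 8675 km: μ = v²r = (6.779)² × 8675 = 3.98658×10^5 km³/s².
Semi-major axis of the transfer orbit: a_t = (8675 + 60680)/2 = 34677.5 km.
On the circular orbit at r = 60680 km, v_c = √(μ/r) = 2.563 km/s.
Transfer-orbit speed at the same r (vis-viva, a = a_t): v_t = √[μ(2/r − 1/a_t)] = 1.282 km/s.
Δv₂ = |v_t − v_c| = |1.282 − 2.563| = 1.281 km/s.

Δv₂ = 1.281 km/s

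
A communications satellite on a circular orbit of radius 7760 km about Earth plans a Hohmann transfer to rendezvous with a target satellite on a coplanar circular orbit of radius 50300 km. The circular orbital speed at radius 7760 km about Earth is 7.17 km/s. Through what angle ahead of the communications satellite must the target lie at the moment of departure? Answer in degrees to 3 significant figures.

From the circular-orbit relation v² = μ/r at r = 7760 km: μ = v²r = (7.17)² × 7760 = 3.98933×10^5 km³/s².
Semi-major axis of the transfer orbit: a_t = (7760 + 50300)/2 = 29030 km.
The half-period of the transfer ellipse is t = π√(a_t³/μ) = 24600 s.
Target angular speed ω₂ = √(μ/r₂³) = 5.599×10^-5 rad/s.
Angle swept by the target during transfer: ω₂·t = 1.3774 rad = 78.92°.
Arrival is 180° from departure on the ellipse, so φ = 180° − 78.92° = 101°.

φ = 101°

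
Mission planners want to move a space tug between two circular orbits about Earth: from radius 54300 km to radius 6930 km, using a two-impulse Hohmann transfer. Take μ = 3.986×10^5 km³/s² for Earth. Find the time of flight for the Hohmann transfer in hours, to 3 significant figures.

Transfer-ellipse semi-major axis a_t = (r₁ + r₂)/2 = (54300 + 6930)/2 = 30615 km.
Half the transfer-orbit period gives t = π√(a_t³/μ) = 26655 s.
Converting: 26655 s ÷ 3600 s/hour = 7.40 hours.

t = 7.40 hours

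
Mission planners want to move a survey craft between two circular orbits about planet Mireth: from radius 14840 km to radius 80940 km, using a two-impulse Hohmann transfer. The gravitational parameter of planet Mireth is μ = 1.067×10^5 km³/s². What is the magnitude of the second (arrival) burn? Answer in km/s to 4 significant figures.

Transfer-ellipse semi-major axis a_t = (r₁ + r₂)/2 = (14840 + 80940)/2 = 47890 km.
On the circular orbit at r = 80940 km, v_c = √(μ/r) = 1.14816 km/s.
Vis-viva on the transfer ellipse at r = 80940 km gives v_t = √[μ(2/r − 1/a_t)] = 0.639139 km/s.
Δv₂ = |v_t − v_c| = |0.639139 − 1.14816| = 0.5090 km/s.

Δv₂ = 0.5090 km/s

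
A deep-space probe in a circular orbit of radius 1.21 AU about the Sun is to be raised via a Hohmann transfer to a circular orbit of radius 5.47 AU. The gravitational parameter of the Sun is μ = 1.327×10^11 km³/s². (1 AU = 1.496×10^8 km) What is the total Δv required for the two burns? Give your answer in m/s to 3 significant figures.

Δv = 12600 m/s

In km: r₁ = 1.21 × 1.496×10^8 = 1.81016×10^8 km; r₂ = 5.47 × 1.496×10^8 = 8.18312×10^8 km.
Semi-major axis of the transfer orbit: a_t = (1.81016×10^8 + 8.18312×10^8)/2 = 4.99664×10^8 km.
Circular speed at r₁: v₁ = √(μ/r₁) = √(1.327×10^11/1.81016×10^8) = 27.076 km/s.
Transfer-orbit speed at r₁ (v² = μ(2/r − 1/a)): v_p = √[μ(2/r₁ − 1/a_t)] = 34.650 km/s.
First burn Δv₁ = |v_p − v₁| = 7.574 km/s.
At r₂, v₂ = √(μ/r₂) = 12.7343 km/s.
Transfer-orbit speed at r₂: v_a = √[μ(2/r₂ − 1/a_t)] = 7.66471 km/s.
Second burn Δv₂ = |v₂ − v_a| = 5.070 km/s.
Δv = Δv₁ + Δv₂ = 7.574 + 5.070 = 12.64 km/s.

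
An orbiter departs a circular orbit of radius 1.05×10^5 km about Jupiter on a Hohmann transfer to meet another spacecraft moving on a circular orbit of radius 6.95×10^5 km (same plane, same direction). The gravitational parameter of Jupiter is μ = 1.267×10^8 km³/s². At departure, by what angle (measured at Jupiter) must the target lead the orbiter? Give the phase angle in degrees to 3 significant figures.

Semi-major axis of the transfer orbit: a_t = (1.050×10^5 + 6.950×10^5)/2 = 4.000×10^5 km.
Transfer time t = π√(a_t³/μ) = 70608 s.
The target's mean motion on its circular orbit is ω₂ = √(μ/r₂³) = 1.9427×10^-5 rad/s.
Angle swept by the target during transfer: ω₂·t = 1.3717 rad = 78.59°.
The orbiter traverses 180° on the transfer ellipse, so the target must lead by 180° − 78.59° = 101°.

φ = 101°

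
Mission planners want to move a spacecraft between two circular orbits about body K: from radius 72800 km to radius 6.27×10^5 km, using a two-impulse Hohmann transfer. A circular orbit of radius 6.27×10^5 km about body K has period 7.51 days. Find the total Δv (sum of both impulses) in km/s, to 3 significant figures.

Δv = 9.34 km/s

From Kepler's third law T² = 4π²r³/μ at r = 6.27×10^5 km, T = 7.51 days = 7.51 × 86400 s = 6.48864×10^5 s: μ = 4π²r³/T² = 2.31129×10^7 km³/s².
Semi-major axis of the transfer orbit: a_t = (72800 + 6.270×10^5)/2 = 3.499×10^5 km.
Circular speed at r₁: v₁ = √(μ/r₁) = √(2.31129×10^7/72800) = 17.818 km/s.
Transfer-orbit speed at r₁ (v² = μ(2/r − 1/a)): v_p = √[μ(2/r₁ − 1/a_t)] = 23.852 km/s.
First burn Δv₁ = |v_p − v₁| = 6.034 km/s.
At r₂, v₂ = √(μ/r₂) = 6.071 km/s.
Transfer-orbit speed at r₂: v_a = √[μ(2/r₂ − 1/a_t)] = 2.769 km/s.
Second burn Δv₂ = |v₂ − v_a| = 3.302 km/s.
Δv = Δv₁ + Δv₂ = 6.034 + 3.302 = 9.336 km/s.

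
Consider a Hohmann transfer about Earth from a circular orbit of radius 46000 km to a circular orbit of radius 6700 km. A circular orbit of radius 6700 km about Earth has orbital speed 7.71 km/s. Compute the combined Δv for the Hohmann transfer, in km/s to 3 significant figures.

Δv = 3.94 km/s

From the circular-orbit relation v² = μ/r at r = 6700 km: μ = v²r = (7.71)² × 6700 = 3.98275×10^5 km³/s².
The Hohmann ellipse has a_t = (r₁ + r₂)/2 = 26350 km.
At r₁ the circular-orbit speed is v₁ = √(μ/r₁) = 2.9425 km/s.
On the transfer ellipse at r₁, vis-viva equation gives v_a = √[μ(2/r₁ − 1/a_t)] = 1.4837 km/s.
First burn Δv₁ = |v_a − v₁| = 1.459 km/s.
At r₂, v₂ = √(μ/r₂) = 7.7100 km/s.
Transfer-orbit speed at r₂: v_p = √[μ(2/r₂ − 1/a_t)] = 10.187 km/s.
Second burn Δv₂ = |v₂ − v_p| = 2.477 km/s.
Total Δv = Δv₁ + Δv₂ = 3.936 km/s.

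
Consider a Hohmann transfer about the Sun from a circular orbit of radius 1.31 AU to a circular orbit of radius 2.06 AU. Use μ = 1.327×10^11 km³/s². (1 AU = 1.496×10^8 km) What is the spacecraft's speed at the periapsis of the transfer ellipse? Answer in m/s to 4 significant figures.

v = 28770 m/s

In km: r₁ = 1.31 × 1.496×10^8 = 1.95976×10^8 km; r₂ = 2.06 × 1.496×10^8 = 3.08176×10^8 km.
Transfer-ellipse semi-major axis a_t = (r₁ + r₂)/2 = (1.95976×10^8 + 3.08176×10^8)/2 = 2.52076×10^8 km.
At periapsis, r = 1.95976×10^8 km.
Vis-viva: v = √[μ(2/r − 1/a_t)] = √[1.327×10^11 × (2/1.95976×10^8 − 1/2.52076×10^8)] = 28.77 km/s.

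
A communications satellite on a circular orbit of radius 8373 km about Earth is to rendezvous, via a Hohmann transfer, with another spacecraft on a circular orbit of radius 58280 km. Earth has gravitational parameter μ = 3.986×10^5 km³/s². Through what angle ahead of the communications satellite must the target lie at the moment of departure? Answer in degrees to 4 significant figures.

Semi-major axis of the transfer orbit: a_t = (8373 + 58280)/2 = 33326.5 km.
The half-period of the transfer ellipse is t = π√(a_t³/μ) = 30274 s.
Target angular speed ω₂ = √(μ/r₂³) = 4.4873×10^-5 rad/s.
Angle swept by the target during transfer: ω₂·t = 1.3585 rad = 77.84°.
Arrival is 180° from departure on the ellipse, so φ = 180° − 77.84° = 102.2°.

φ = 102.2°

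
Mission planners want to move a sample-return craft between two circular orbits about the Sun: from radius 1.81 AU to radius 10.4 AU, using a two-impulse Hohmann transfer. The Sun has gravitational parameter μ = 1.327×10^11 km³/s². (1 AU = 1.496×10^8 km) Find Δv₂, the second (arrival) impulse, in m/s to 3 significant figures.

In km: r₁ = 1.81 × 1.496×10^8 = 2.70776×10^8 km; r₂ = 10.4 × 1.496×10^8 = 1.55584×10^9 km.
Transfer-ellipse semi-major axis a_t = (r₁ + r₂)/2 = (2.70776×10^8 + 1.55584×10^9)/2 = 9.13308×10^8 km.
Circular speed at r = 1.55584×10^9 km: v_c = √(μ/r) = 9.2353 km/s.
Transfer-orbit speed at the same r (vis-viva, a = a_t): v_t = √[μ(2/r − 1/a_t)] = 5.0286 km/s.
Δv₂ = |v_t − v_c| = |5.0286 − 9.2353| = 4.207 km/s.

Δv₂ = 4210 m/s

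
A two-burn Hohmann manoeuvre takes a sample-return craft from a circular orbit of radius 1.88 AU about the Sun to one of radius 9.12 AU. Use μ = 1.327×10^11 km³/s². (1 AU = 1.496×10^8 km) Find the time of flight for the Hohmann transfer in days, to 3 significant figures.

t = 2360 days

In km: r₁ = 1.88 × 1.496×10^8 = 2.81248×10^8 km; r₂ = 9.12 × 1.496×10^8 = 1.364352×10^9 km.
Semi-major axis of the transfer orbit: a_t = (2.81248×10^8 + 1.364352×10^9)/2 = 8.228×10^8 km.
Transfer time t = π√(a_t³/μ) = π√((8.228×10^8)³ / 1.327×10^11) = 2.035×10^8 s.
Converting: 2.035×10^8 s ÷ 86400 s/day = 2360 days.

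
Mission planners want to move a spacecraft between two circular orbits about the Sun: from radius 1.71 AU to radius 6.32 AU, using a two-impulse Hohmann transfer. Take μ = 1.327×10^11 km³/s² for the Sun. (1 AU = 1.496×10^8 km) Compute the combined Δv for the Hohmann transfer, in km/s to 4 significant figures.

Δv = 9.915 km/s

In km: r₁ = 1.71 × 1.496×10^8 = 2.55816×10^8 km; r₂ = 6.32 × 1.496×10^8 = 9.45472×10^8 km.
Semi-major axis of the transfer orbit: a_t = (2.55816×10^8 + 9.45472×10^8)/2 = 6.00644×10^8 km.
At r₁ the circular-orbit speed is v₁ = √(μ/r₁) = 22.776 km/s.
On the transfer ellipse at r₁, v² = μ(2/r − 1/a) gives v_p = √[μ(2/r₁ − 1/a_t)] = 28.575 km/s.
First burn Δv₁ = |v_p − v₁| = 5.799 km/s.
Circular speed at r₂: v₂ = √(μ/r₂) = 11.8471 km/s.
Transfer-orbit speed at r₂: v_a = √[μ(2/r₂ − 1/a_t)] = 7.73155 km/s.
Second burn Δv₂ = |v₂ − v_a| = 4.116 km/s.
Total Δv = Δv₁ + Δv₂ = 9.915 km/s.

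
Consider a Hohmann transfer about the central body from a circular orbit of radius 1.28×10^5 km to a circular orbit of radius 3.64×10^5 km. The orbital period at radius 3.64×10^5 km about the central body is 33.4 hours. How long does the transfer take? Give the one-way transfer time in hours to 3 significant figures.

t = 9.28 hours

From Kepler's third law T² = 4π²r³/μ at r = 3.64×10^5 km, T = 33.4 hours = 33.4 × 3600 s = 1.2024×10^5 s: μ = 4π²r³/T² = 1.31694×10^8 km³/s².
Transfer-ellipse semi-major axis a_t = (r₁ + r₂)/2 = (1.280×10^5 + 3.640×10^5)/2 = 2.460×10^5 km.
Half the transfer-orbit period gives t = π√(a_t³/μ) = 33400 s.
Converting: 33400 s ÷ 3600 s/hour = 9.28 hours.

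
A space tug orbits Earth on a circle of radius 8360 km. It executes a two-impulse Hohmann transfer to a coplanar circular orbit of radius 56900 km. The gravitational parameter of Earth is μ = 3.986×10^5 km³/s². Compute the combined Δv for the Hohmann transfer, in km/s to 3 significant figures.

Δv = 3.52 km/s

The Hohmann ellipse has a_t = (r₁ + r₂)/2 = 32630 km.
At r₁ the circular-orbit speed is v₁ = √(μ/r₁) = 6.905 km/s.
Transfer-orbit speed at r₁ (vis-viva): v_p = √[μ(2/r₁ − 1/a_t)] = 9.118 km/s.
First burn Δv₁ = |v_p − v₁| = 2.213 km/s.
At r₂, v₂ = √(μ/r₂) = 2.647 km/s.
Transfer-orbit speed at r₂: v_a = √[μ(2/r₂ − 1/a_t)] = 1.340 km/s.
Second burn Δv₂ = |v₂ − v_a| = 1.307 km/s.
Total Δv = Δv₁ + Δv₂ = 3.520 km/s.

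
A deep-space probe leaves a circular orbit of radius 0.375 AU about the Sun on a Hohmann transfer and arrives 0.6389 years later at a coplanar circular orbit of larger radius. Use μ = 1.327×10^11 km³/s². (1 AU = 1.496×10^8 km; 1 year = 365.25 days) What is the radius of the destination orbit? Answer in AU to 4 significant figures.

In km: r₁ = 0.375 × 1.496×10^8 = 5.610×10^7 km.
Transfer time t = 0.6389 years × 365.25 × 86400 s = 2.016215064×10^7 s, and t = π√(a_t³/μ).
So a_t = (μ t²/π²)^(1/3) = (1.327×10^11 × (2.016215064×10^7)² / π²)^(1/3) = 1.7615×10^8 km.
Since a_t = (r₁ + r₂)/2, r₂ = 2a_t − r₁ = 2×1.7615×10^8 − 5.610×10^7 = 2.962×10^8 km.
In AU: r₂ = 2.962×10^8 / 1.496×10^8 = 1.980 AU.

r₂ = 1.980 AU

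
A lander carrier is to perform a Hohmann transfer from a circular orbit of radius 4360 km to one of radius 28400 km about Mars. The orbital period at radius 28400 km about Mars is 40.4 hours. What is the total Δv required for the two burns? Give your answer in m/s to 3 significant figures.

Δv = 1590 m/s

From Kepler's third law T² = 4π²r³/μ at r = 28400 km, T = 40.4 hours = 40.4 × 3600 s = 1.4544×10^5 s: μ = 4π²r³/T² = 42751.1 km³/s².
Transfer-ellipse semi-major axis a_t = (r₁ + r₂)/2 = (4360 + 28400)/2 = 16380 km.
At r₁ the circular-orbit speed is v₁ = √(μ/r₁) = 3.13134 km/s.
On the transfer ellipse at r₁, vis-viva gives v_p = √[μ(2/r₁ − 1/a_t)] = 4.12318 km/s.
First burn Δv₁ = |v_p − v₁| = 0.9918 km/s.
Circular speed at r₂: v₂ = √(μ/r₂) = 1.2269 km/s.
Transfer-orbit speed at r₂: v_a = √[μ(2/r₂ − 1/a_t)] = 0.63300 km/s.
Second burn Δv₂ = |v₂ − v_a| = 0.5939 km/s.
Total Δv = Δv₁ + Δv₂ = 1.586 km/s.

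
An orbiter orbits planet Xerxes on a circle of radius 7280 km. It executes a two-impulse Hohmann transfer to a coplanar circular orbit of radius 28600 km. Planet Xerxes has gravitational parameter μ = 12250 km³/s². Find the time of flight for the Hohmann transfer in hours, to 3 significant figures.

Semi-major axis of the transfer orbit: a_t = (7280 + 28600)/2 = 17940 km.
Half the transfer-orbit period gives t = π√(a_t³/μ) = 68200 s.
Converting: 68200 s ÷ 3600 s/hour = 18.9 hours.

t = 18.9 hours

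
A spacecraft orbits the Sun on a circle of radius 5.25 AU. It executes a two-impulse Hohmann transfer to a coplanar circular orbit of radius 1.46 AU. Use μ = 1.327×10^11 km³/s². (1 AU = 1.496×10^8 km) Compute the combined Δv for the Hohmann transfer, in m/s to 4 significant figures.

In km: r₁ = 5.25 × 1.496×10^8 = 7.854×10^8 km; r₂ = 1.46 × 1.496×10^8 = 2.18416×10^8 km.
Semi-major axis of the transfer orbit: a_t = (7.854×10^8 + 2.18416×10^8)/2 = 5.01908×10^8 km.
At r₁ the circular-orbit speed is v₁ = √(μ/r₁) = 12.9984 km/s.
Transfer-orbit speed at r₁ (vis-viva equation): v_a = √[μ(2/r₁ − 1/a_t)] = 8.57472 km/s.
First burn Δv₁ = |v_a − v₁| = 4.424 km/s.
At r₂, v₂ = √(μ/r₂) = 24.649 km/s.
Transfer-orbit speed at r₂: v_p = √[μ(2/r₂ − 1/a_t)] = 30.834 km/s.
Second burn Δv₂ = |v₂ − v_p| = 6.185 km/s.
Δv = Δv₁ + Δv₂ = 4.424 + 6.185 = 10.61 km/s.

Δv = 10610 m/s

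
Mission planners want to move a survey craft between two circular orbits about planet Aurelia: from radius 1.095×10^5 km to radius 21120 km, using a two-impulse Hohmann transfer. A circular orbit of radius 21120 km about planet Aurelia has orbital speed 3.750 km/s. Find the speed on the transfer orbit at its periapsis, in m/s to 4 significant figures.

From the circular-orbit relation v² = μ/r at r = 21120 km: μ = v²r = (3.750)² × 21120 = 2.97000×10^5 km³/s².
Semi-major axis of the transfer orbit: a_t = (1.095×10^5 + 21120)/2 = 65310 km.
At periapsis, r = 21120 km.
Vis-viva: v = √[μ(2/r − 1/a_t)] = √[2.97000×10^5 × (2/21120 − 1/65310)] = 4.856 km/s.

v = 4856 m/s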